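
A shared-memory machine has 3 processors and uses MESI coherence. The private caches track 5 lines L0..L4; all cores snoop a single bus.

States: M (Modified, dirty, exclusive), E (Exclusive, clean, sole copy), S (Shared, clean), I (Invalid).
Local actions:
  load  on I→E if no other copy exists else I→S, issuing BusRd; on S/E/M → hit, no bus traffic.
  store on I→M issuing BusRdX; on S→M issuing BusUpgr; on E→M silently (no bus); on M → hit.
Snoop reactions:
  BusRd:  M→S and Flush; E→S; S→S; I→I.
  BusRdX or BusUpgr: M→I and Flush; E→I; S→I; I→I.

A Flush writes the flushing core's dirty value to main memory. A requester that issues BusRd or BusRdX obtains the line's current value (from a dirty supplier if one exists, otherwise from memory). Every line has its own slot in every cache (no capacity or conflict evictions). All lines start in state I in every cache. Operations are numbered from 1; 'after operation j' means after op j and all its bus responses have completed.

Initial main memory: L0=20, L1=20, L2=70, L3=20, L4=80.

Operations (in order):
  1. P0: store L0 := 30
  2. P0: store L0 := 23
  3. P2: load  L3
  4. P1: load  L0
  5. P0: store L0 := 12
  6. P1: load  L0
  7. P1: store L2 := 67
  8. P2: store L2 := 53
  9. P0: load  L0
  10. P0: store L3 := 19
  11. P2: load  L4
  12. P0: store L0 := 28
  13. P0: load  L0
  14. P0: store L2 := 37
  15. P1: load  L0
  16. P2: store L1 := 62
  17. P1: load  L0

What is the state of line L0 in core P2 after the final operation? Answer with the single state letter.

1. P0: store L0 := 30  bus=[BusRdX]  L0: P0=M P1=I P2=I  mem[L0]=20
2. P0: store L0 := 23  bus=[-]  L0: P0=M P1=I P2=I  mem[L0]=20
3. P2: load  L3  bus=[BusRd]  L3: P0=I P1=I P2=E  mem[L3]=20
4. P1: load  L0  bus=[BusRd,Flush]  L0: P0=S P1=S P2=I  mem[L0]=23
5. P0: store L0 := 12  bus=[BusUpgr]  L0: P0=M P1=I P2=I  mem[L0]=23
6. P1: load  L0  bus=[BusRd,Flush]  L0: P0=S P1=S P2=I  mem[L0]=12
7. P1: store L2 := 67  bus=[BusRdX]  L2: P0=I P1=M P2=I  mem[L2]=70
8. P2: store L2 := 53  bus=[BusRdX,Flush]  L2: P0=I P1=I P2=M  mem[L2]=67
9. P0: load  L0  bus=[-]  L0: P0=S P1=S P2=I  mem[L0]=12
10. P0: store L3 := 19  bus=[BusRdX]  L3: P0=M P1=I P2=I  mem[L3]=20
11. P2: load  L4  bus=[BusRd]  L4: P0=I P1=I P2=E  mem[L4]=80
12. P0: store L0 := 28  bus=[BusUpgr]  L0: P0=M P1=I P2=I  mem[L0]=12
13. P0: load  L0  bus=[-]  L0: P0=M P1=I P2=I  mem[L0]=12
14. P0: store L2 := 37  bus=[BusRdX,Flush]  L2: P0=M P1=I P2=I  mem[L2]=53
15. P1: load  L0  bus=[BusRd,Flush]  L0: P0=S P1=S P2=I  mem[L0]=28
16. P2: store L1 := 62  bus=[BusRdX]  L1: P0=I P1=I P2=M  mem[L1]=20
17. P1: load  L0  bus=[-]  L0: P0=S P1=S P2=I  mem[L0]=28

state = I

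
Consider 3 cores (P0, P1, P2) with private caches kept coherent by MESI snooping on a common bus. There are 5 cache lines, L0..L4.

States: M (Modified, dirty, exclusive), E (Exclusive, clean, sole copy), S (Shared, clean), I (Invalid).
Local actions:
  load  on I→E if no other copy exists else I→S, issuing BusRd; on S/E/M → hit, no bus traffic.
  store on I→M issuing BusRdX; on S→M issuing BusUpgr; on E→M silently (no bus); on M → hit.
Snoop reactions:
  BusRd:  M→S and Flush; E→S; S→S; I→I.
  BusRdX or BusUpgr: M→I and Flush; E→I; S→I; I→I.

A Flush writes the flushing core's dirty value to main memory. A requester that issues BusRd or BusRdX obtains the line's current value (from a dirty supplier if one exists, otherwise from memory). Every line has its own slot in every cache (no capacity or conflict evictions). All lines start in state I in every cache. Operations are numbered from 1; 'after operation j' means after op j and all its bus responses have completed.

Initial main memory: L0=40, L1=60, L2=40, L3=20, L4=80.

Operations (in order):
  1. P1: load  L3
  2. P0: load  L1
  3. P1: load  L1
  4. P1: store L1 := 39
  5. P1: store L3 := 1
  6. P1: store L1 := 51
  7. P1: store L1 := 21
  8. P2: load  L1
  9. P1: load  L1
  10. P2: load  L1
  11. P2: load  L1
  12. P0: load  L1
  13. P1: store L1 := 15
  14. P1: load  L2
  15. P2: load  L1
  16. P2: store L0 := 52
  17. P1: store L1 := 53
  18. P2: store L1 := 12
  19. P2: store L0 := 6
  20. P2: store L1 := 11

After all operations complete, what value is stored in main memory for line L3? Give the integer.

memory[L3] = 20

step 1: P1: load  L3  ⟶  IEI  (L3)  txn=BusRd  M[L3]=20
step 2: P0: load  L1  ⟶  EII  (L1)  txn=BusRd  M[L1]=60
step 3: P1: load  L1  ⟶  SSI  (L1)  txn=BusRd  M[L1]=60
step 4: P1: store L1 := 39  ⟶  IMI  (L1)  txn=BusUpgr  M[L1]=60
step 5: P1: store L3 := 1  ⟶  IMI  (L3)  txn=∅  M[L3]=20
step 6: P1: store L1 := 51  ⟶  IMI  (L1)  txn=∅  M[L1]=60
step 7: P1: store L1 := 21  ⟶  IMI  (L1)  txn=∅  M[L1]=60
step 8: P2: load  L1  ⟶  ISS  (L1)  txn=BusRd+Flush  M[L1]=21
step 9: P1: load  L1  ⟶  ISS  (L1)  txn=∅  M[L1]=21
step 10: P2: load  L1  ⟶  ISS  (L1)  txn=∅  M[L1]=21
step 11: P2: load  L1  ⟶  ISS  (L1)  txn=∅  M[L1]=21
step 12: P0: load  L1  ⟶  SSS  (L1)  txn=BusRd  M[L1]=21
step 13: P1: store L1 := 15  ⟶  IMI  (L1)  txn=BusUpgr  M[L1]=21
step 14: P1: load  L2  ⟶  IEI  (L2)  txn=BusRd  M[L2]=40
step 15: P2: load  L1  ⟶  ISS  (L1)  txn=BusRd+Flush  M[L1]=15
step 16: P2: store L0 := 52  ⟶  IIM  (L0)  txn=BusRdX  M[L0]=40
step 17: P1: store L1 := 53  ⟶  IMI  (L1)  txn=BusUpgr  M[L1]=15
step 18: P2: store L1 := 12  ⟶  IIM  (L1)  txn=BusRdX+Flush  M[L1]=53
step 19: P2: store L0 := 6  ⟶  IIM  (L0)  txn=∅  M[L0]=40
step 20: P2: store L1 := 11  ⟶  IIM  (L1)  txn=∅  M[L1]=53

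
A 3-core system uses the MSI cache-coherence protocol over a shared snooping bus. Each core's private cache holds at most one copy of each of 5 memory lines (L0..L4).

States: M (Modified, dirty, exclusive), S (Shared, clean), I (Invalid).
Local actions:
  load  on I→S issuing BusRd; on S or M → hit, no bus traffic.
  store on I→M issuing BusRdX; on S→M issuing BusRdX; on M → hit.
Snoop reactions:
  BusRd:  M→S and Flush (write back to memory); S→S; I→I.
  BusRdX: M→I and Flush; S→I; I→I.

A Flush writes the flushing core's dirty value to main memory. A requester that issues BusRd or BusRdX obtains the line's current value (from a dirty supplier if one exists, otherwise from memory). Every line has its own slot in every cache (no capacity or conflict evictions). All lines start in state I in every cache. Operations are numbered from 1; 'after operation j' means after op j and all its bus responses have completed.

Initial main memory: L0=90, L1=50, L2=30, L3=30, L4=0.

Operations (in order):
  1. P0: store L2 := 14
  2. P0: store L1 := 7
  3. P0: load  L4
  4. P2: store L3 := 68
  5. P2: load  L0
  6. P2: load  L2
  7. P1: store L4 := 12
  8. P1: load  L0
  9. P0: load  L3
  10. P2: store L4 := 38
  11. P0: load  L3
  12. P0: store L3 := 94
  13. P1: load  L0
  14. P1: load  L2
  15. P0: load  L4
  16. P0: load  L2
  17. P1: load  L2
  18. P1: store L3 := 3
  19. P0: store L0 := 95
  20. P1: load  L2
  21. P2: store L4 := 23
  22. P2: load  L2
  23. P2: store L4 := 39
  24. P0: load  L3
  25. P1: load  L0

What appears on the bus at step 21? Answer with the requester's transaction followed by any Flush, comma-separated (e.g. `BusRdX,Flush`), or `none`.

bus = BusRdX

step 1: P0: store L2 := 14  ⟶  MII  (L2)  txn=BusRdX  M[L2]=30
step 2: P0: store L1 := 7  ⟶  MII  (L1)  txn=BusRdX  M[L1]=50
step 3: P0: load  L4  ⟶  SII  (L4)  txn=BusRd  M[L4]=0
step 4: P2: store L3 := 68  ⟶  IIM  (L3)  txn=BusRdX  M[L3]=30
step 5: P2: load  L0  ⟶  IIS  (L0)  txn=BusRd  M[L0]=90
step 6: P2: load  L2  ⟶  SIS  (L2)  txn=BusRd+Flush  M[L2]=14
step 7: P1: store L4 := 12  ⟶  IMI  (L4)  txn=BusRdX  M[L4]=0
step 8: P1: load  L0  ⟶  ISS  (L0)  txn=BusRd  M[L0]=90
step 9: P0: load  L3  ⟶  SIS  (L3)  txn=BusRd+Flush  M[L3]=68
step 10: P2: store L4 := 38  ⟶  IIM  (L4)  txn=BusRdX+Flush  M[L4]=12
step 11: P0: load  L3  ⟶  SIS  (L3)  txn=∅  M[L3]=68
step 12: P0: store L3 := 94  ⟶  MII  (L3)  txn=BusRdX  M[L3]=68
step 13: P1: load  L0  ⟶  ISS  (L0)  txn=∅  M[L0]=90
step 14: P1: load  L2  ⟶  SSS  (L2)  txn=BusRd  M[L2]=14
step 15: P0: load  L4  ⟶  SIS  (L4)  txn=BusRd+Flush  M[L4]=38
step 16: P0: load  L2  ⟶  SSS  (L2)  txn=∅  M[L2]=14
step 17: P1: load  L2  ⟶  SSS  (L2)  txn=∅  M[L2]=14
step 18: P1: store L3 := 3  ⟶  IMI  (L3)  txn=BusRdX+Flush  M[L3]=94
step 19: P0: store L0 := 95  ⟶  MII  (L0)  txn=BusRdX  M[L0]=90
step 20: P1: load  L2  ⟶  SSS  (L2)  txn=∅  M[L2]=14
step 21: P2: store L4 := 23  ⟶  IIM  (L4)  txn=BusRdX  M[L4]=38
step 22: P2: load  L2  ⟶  SSS  (L2)  txn=∅  M[L2]=14
step 23: P2: store L4 := 39  ⟶  IIM  (L4)  txn=∅  M[L4]=38
step 24: P0: load  L3  ⟶  SSI  (L3)  txn=BusRd+Flush  M[L3]=3
step 25: P1: load  L0  ⟶  SSI  (L0)  txn=BusRd+Flush  M[L0]=95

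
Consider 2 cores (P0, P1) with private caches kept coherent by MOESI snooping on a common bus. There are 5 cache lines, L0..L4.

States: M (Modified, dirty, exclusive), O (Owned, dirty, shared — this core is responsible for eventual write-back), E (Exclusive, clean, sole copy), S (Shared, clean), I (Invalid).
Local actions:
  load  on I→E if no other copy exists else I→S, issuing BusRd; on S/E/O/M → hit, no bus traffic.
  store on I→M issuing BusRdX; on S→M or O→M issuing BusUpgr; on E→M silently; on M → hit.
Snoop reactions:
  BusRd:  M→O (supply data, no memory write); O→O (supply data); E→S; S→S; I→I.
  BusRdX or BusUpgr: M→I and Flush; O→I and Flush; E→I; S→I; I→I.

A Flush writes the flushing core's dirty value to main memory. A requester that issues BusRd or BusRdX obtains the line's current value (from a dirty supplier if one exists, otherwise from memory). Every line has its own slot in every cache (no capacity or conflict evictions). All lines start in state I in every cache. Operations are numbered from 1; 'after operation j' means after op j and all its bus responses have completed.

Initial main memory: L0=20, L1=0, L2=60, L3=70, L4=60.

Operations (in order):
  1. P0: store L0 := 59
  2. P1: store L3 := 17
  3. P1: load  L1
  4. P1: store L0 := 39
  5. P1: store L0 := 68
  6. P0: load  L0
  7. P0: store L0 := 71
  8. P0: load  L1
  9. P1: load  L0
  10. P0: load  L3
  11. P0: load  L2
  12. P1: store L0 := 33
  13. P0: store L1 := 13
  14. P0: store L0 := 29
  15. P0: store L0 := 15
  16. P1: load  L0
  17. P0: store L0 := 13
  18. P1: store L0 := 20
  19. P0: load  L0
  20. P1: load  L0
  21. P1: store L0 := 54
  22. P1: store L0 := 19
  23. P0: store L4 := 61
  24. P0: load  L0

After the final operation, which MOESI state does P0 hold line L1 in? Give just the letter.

state = M

  op1 P0: store L0 := 59 → M/I on L0; bus BusRdX; mem=20
  op2 P1: store L3 := 17 → I/M on L3; bus BusRdX; mem=70
  op3 P1: load  L1 → I/E on L1; bus BusRd; mem=0
  op4 P1: store L0 := 39 → I/M on L0; bus BusRdX Flush; mem=59
  op5 P1: store L0 := 68 → I/M on L0; bus (none); mem=59
  op6 P0: load  L0 → S/O on L0; bus BusRd; mem=59
  op7 P0: store L0 := 71 → M/I on L0; bus BusUpgr Flush; mem=68
  op8 P0: load  L1 → S/S on L1; bus BusRd; mem=0
  op9 P1: load  L0 → O/S on L0; bus BusRd; mem=68
  op10 P0: load  L3 → S/O on L3; bus BusRd; mem=70
  op11 P0: load  L2 → E/I on L2; bus BusRd; mem=60
  op12 P1: store L0 := 33 → I/M on L0; bus BusUpgr Flush; mem=71
  op13 P0: store L1 := 13 → M/I on L1; bus BusUpgr; mem=0
  op14 P0: store L0 := 29 → M/I on L0; bus BusRdX Flush; mem=33
  op15 P0: store L0 := 15 → M/I on L0; bus (none); mem=33
  op16 P1: load  L0 → O/S on L0; bus BusRd; mem=33
  op17 P0: store L0 := 13 → M/I on L0; bus BusUpgr; mem=33
  op18 P1: store L0 := 20 → I/M on L0; bus BusRdX Flush; mem=13
  op19 P0: load  L0 → S/O on L0; bus BusRd; mem=13
  op20 P1: load  L0 → S/O on L0; bus (none); mem=13
  op21 P1: store L0 := 54 → I/M on L0; bus BusUpgr; mem=13
  op22 P1: store L0 := 19 → I/M on L0; bus (none); mem=13
  op23 P0: store L4 := 61 → M/I on L4; bus BusRdX; mem=60
  op24 P0: load  L0 → S/O on L0; bus BusRd; mem=13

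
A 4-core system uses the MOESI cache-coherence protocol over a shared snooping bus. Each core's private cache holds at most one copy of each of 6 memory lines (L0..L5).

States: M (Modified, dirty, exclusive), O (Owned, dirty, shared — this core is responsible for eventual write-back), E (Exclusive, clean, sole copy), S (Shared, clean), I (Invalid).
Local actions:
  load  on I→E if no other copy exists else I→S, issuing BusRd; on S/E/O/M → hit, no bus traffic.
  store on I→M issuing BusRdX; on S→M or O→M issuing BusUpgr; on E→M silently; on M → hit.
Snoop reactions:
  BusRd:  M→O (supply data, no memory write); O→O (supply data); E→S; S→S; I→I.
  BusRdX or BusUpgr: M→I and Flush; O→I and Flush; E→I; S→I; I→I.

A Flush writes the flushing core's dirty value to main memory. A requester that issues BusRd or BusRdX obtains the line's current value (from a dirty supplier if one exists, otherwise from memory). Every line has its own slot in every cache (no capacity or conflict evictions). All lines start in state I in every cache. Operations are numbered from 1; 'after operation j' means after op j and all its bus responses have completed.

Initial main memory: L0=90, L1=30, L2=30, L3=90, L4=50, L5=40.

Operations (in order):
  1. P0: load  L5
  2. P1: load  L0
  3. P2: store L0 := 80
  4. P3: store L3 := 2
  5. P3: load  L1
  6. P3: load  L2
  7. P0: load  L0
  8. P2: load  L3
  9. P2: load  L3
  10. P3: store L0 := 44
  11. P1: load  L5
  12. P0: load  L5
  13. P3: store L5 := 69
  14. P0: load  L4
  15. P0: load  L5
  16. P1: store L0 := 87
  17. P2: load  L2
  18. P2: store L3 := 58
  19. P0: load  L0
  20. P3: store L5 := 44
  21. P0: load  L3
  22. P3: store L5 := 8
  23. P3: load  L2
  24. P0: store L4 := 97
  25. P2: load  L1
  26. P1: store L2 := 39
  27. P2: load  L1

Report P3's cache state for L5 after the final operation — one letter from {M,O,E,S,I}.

state = M

step 1: P0: load  L5  ⟶  EIII  (L5)  txn=BusRd  M[L5]=40
step 2: P1: load  L0  ⟶  IEII  (L0)  txn=BusRd  M[L0]=90
step 3: P2: store L0 := 80  ⟶  IIMI  (L0)  txn=BusRdX  M[L0]=90
step 4: P3: store L3 := 2  ⟶  IIIM  (L3)  txn=BusRdX  M[L3]=90
step 5: P3: load  L1  ⟶  IIIE  (L1)  txn=BusRd  M[L1]=30
step 6: P3: load  L2  ⟶  IIIE  (L2)  txn=BusRd  M[L2]=30
step 7: P0: load  L0  ⟶  SIOI  (L0)  txn=BusRd  M[L0]=90
step 8: P2: load  L3  ⟶  IISO  (L3)  txn=BusRd  M[L3]=90
step 9: P2: load  L3  ⟶  IISO  (L3)  txn=∅  M[L3]=90
step 10: P3: store L0 := 44  ⟶  IIIM  (L0)  txn=BusRdX+Flush  M[L0]=80
step 11: P1: load  L5  ⟶  SSII  (L5)  txn=BusRd  M[L5]=40
step 12: P0: load  L5  ⟶  SSII  (L5)  txn=∅  M[L5]=40
step 13: P3: store L5 := 69  ⟶  IIIM  (L5)  txn=BusRdX  M[L5]=40
step 14: P0: load  L4  ⟶  EIII  (L4)  txn=BusRd  M[L4]=50
step 15: P0: load  L5  ⟶  SIIO  (L5)  txn=BusRd  M[L5]=40
step 16: P1: store L0 := 87  ⟶  IMII  (L0)  txn=BusRdX+Flush  M[L0]=44
step 17: P2: load  L2  ⟶  IISS  (L2)  txn=BusRd  M[L2]=30
step 18: P2: store L3 := 58  ⟶  IIMI  (L3)  txn=BusUpgr+Flush  M[L3]=2
step 19: P0: load  L0  ⟶  SOII  (L0)  txn=BusRd  M[L0]=44
step 20: P3: store L5 := 44  ⟶  IIIM  (L5)  txn=BusUpgr  M[L5]=40
step 21: P0: load  L3  ⟶  SIOI  (L3)  txn=BusRd  M[L3]=2
step 22: P3: store L5 := 8  ⟶  IIIM  (L5)  txn=∅  M[L5]=40
step 23: P3: load  L2  ⟶  IISS  (L2)  txn=∅  M[L2]=30
step 24: P0: store L4 := 97  ⟶  MIII  (L4)  txn=∅  M[L4]=50
step 25: P2: load  L1  ⟶  IISS  (L1)  txn=BusRd  M[L1]=30
step 26: P1: store L2 := 39  ⟶  IMII  (L2)  txn=BusRdX  M[L2]=30
step 27: P2: load  L1  ⟶  IISS  (L1)  txn=∅  M[L1]=30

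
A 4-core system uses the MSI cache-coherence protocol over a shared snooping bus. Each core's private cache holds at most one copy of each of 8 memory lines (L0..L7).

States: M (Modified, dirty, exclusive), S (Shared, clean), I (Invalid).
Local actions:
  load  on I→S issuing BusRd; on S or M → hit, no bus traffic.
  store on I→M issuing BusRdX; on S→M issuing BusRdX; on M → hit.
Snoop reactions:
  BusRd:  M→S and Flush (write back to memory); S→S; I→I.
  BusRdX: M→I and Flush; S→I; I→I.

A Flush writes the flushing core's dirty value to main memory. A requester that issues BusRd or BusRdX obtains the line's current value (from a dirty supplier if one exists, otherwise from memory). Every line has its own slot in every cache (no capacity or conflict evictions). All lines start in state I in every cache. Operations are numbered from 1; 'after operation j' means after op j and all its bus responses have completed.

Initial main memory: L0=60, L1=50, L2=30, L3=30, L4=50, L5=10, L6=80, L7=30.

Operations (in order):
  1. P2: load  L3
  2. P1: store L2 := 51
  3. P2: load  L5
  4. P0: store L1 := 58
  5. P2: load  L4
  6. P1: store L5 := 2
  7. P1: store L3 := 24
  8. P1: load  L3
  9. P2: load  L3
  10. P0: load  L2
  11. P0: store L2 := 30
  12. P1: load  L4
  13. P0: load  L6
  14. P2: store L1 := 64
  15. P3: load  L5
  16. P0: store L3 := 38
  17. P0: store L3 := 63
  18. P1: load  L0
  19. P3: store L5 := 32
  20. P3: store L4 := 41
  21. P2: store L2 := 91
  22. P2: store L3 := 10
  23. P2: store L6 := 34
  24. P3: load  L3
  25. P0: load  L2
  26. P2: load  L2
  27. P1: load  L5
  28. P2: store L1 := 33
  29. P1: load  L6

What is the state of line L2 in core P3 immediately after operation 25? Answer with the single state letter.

  op1 P2: load  L3 → I/I/S/I on L3; bus BusRd; mem=30
  op2 P1: store L2 := 51 → I/M/I/I on L2; bus BusRdX; mem=30
  op3 P2: load  L5 → I/I/S/I on L5; bus BusRd; mem=10
  op4 P0: store L1 := 58 → M/I/I/I on L1; bus BusRdX; mem=50
  op5 P2: load  L4 → I/I/S/I on L4; bus BusRd; mem=50
  op6 P1: store L5 := 2 → I/M/I/I on L5; bus BusRdX; mem=10
  op7 P1: store L3 := 24 → I/M/I/I on L3; bus BusRdX; mem=30
  op8 P1: load  L3 → I/M/I/I on L3; bus (none); mem=30
  op9 P2: load  L3 → I/S/S/I on L3; bus BusRd Flush; mem=24
  op10 P0: load  L2 → S/S/I/I on L2; bus BusRd Flush; mem=51
  op11 P0: store L2 := 30 → M/I/I/I on L2; bus BusRdX; mem=51
  op12 P1: load  L4 → I/S/S/I on L4; bus BusRd; mem=50
  op13 P0: load  L6 → S/I/I/I on L6; bus BusRd; mem=80
  op14 P2: store L1 := 64 → I/I/M/I on L1; bus BusRdX Flush; mem=58
  op15 P3: load  L5 → I/S/I/S on L5; bus BusRd Flush; mem=2
  op16 P0: store L3 := 38 → M/I/I/I on L3; bus BusRdX; mem=24
  op17 P0: store L3 := 63 → M/I/I/I on L3; bus (none); mem=24
  op18 P1: load  L0 → I/S/I/I on L0; bus BusRd; mem=60
  op19 P3: store L5 := 32 → I/I/I/M on L5; bus BusRdX; mem=2
  op20 P3: store L4 := 41 → I/I/I/M on L4; bus BusRdX; mem=50
  op21 P2: store L2 := 91 → I/I/M/I on L2; bus BusRdX Flush; mem=30
  op22 P2: store L3 := 10 → I/I/M/I on L3; bus BusRdX Flush; mem=63
  op23 P2: store L6 := 34 → I/I/M/I on L6; bus BusRdX; mem=80
  op24 P3: load  L3 → I/I/S/S on L3; bus BusRd Flush; mem=10
  op25 P0: load  L2 → S/I/S/I on L2; bus BusRd Flush; mem=91
  op26 P2: load  L2 → S/I/S/I on L2; bus (none); mem=91
  op27 P1: load  L5 → I/S/I/S on L5; bus BusRd Flush; mem=32
  op28 P2: store L1 := 33 → I/I/M/I on L1; bus (none); mem=58
  op29 P1: load  L6 → I/S/S/I on L6; bus BusRd Flush; mem=34

state = I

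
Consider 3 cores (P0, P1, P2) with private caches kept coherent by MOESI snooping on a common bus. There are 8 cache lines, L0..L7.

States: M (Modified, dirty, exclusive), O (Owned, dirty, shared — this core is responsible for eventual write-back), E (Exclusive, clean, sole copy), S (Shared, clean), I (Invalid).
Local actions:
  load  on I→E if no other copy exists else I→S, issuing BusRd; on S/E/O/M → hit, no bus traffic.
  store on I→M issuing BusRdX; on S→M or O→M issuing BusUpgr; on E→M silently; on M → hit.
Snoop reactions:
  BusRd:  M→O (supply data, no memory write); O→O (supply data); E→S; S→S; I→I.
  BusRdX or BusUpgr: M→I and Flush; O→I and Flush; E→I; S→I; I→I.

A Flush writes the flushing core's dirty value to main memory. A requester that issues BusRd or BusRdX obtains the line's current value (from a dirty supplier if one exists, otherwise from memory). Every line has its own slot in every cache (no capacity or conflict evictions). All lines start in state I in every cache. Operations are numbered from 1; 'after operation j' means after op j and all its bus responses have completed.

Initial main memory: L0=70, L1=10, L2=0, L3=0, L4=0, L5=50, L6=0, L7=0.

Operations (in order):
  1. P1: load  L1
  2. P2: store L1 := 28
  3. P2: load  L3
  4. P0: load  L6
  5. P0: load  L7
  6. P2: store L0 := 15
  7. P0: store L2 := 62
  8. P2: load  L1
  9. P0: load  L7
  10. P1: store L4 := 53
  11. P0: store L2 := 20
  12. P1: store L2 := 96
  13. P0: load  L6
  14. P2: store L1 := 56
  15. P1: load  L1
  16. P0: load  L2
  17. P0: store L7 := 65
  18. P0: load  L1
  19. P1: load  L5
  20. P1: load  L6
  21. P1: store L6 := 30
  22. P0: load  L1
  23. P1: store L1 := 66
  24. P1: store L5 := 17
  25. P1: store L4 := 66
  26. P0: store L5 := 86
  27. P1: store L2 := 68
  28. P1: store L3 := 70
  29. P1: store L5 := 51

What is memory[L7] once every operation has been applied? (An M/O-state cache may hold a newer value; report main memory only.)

1. P1: load  L1  bus=[BusRd]  L1: P0=I P1=E P2=I  mem[L1]=10
2. P2: store L1 := 28  bus=[BusRdX]  L1: P0=I P1=I P2=M  mem[L1]=10
3. P2: load  L3  bus=[BusRd]  L3: P0=I P1=I P2=E  mem[L3]=0
4. P0: load  L6  bus=[BusRd]  L6: P0=E P1=I P2=I  mem[L6]=0
5. P0: load  L7  bus=[BusRd]  L7: P0=E P1=I P2=I  mem[L7]=0
6. P2: store L0 := 15  bus=[BusRdX]  L0: P0=I P1=I P2=M  mem[L0]=70
7. P0: store L2 := 62  bus=[BusRdX]  L2: P0=M P1=I P2=I  mem[L2]=0
8. P2: load  L1  bus=[-]  L1: P0=I P1=I P2=M  mem[L1]=10
9. P0: load  L7  bus=[-]  L7: P0=E P1=I P2=I  mem[L7]=0
10. P1: store L4 := 53  bus=[BusRdX]  L4: P0=I P1=M P2=I  mem[L4]=0
11. P0: store L2 := 20  bus=[-]  L2: P0=M P1=I P2=I  mem[L2]=0
12. P1: store L2 := 96  bus=[BusRdX,Flush]  L2: P0=I P1=M P2=I  mem[L2]=20
13. P0: load  L6  bus=[-]  L6: P0=E P1=I P2=I  mem[L6]=0
14. P2: store L1 := 56  bus=[-]  L1: P0=I P1=I P2=M  mem[L1]=10
15. P1: load  L1  bus=[BusRd]  L1: P0=I P1=S P2=O  mem[L1]=10
16. P0: load  L2  bus=[BusRd]  L2: P0=S P1=O P2=I  mem[L2]=20
17. P0: store L7 := 65  bus=[-]  L7: P0=M P1=I P2=I  mem[L7]=0
18. P0: load  L1  bus=[BusRd]  L1: P0=S P1=S P2=O  mem[L1]=10
19. P1: load  L5  bus=[BusRd]  L5: P0=I P1=E P2=I  mem[L5]=50
20. P1: load  L6  bus=[BusRd]  L6: P0=S P1=S P2=I  mem[L6]=0
21. P1: store L6 := 30  bus=[BusUpgr]  L6: P0=I P1=M P2=I  mem[L6]=0
22. P0: load  L1  bus=[-]  L1: P0=S P1=S P2=O  mem[L1]=10
23. P1: store L1 := 66  bus=[BusUpgr,Flush]  L1: P0=I P1=M P2=I  mem[L1]=56
24. P1: store L5 := 17  bus=[-]  L5: P0=I P1=M P2=I  mem[L5]=50
25. P1: store L4 := 66  bus=[-]  L4: P0=I P1=M P2=I  mem[L4]=0
26. P0: store L5 := 86  bus=[BusRdX,Flush]  L5: P0=M P1=I P2=I  mem[L5]=17
27. P1: store L2 := 68  bus=[BusUpgr]  L2: P0=I P1=M P2=I  mem[L2]=20
28. P1: store L3 := 70  bus=[BusRdX]  L3: P0=I P1=M P2=I  mem[L3]=0
29. P1: store L5 := 51  bus=[BusRdX,Flush]  L5: P0=I P1=M P2=I  mem[L5]=86

memory[L7] = 0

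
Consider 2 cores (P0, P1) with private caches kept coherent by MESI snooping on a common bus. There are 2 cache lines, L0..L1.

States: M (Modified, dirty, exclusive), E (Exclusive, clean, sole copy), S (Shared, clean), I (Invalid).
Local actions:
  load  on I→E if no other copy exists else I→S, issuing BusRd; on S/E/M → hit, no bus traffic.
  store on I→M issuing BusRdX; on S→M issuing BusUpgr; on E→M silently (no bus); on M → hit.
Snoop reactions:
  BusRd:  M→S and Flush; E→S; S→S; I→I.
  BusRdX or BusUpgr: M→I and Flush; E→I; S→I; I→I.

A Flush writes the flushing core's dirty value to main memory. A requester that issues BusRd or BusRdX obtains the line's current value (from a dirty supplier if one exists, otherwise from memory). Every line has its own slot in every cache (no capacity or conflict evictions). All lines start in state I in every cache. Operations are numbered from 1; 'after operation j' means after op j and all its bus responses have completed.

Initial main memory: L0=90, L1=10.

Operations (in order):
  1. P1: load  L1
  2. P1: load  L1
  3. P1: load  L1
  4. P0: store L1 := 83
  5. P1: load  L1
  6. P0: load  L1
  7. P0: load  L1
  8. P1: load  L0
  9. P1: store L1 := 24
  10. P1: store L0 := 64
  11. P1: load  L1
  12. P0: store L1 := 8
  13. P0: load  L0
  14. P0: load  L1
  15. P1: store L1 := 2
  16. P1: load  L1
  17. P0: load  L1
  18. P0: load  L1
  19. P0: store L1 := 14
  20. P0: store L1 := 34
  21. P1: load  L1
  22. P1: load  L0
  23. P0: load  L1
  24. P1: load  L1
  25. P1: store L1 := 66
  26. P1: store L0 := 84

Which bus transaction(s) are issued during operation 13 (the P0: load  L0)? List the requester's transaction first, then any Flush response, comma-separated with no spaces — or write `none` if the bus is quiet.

bus = BusRd,Flush

[1] P1: load  L1 | P0:I, P1:E(10) | bus: BusRd
[2] P1: load  L1 | P0:I, P1:E(10) | bus: none
[3] P1: load  L1 | P0:I, P1:E(10) | bus: none
[4] P0: store L1 := 83 | P0:M(83), P1:I | bus: BusRdX
[5] P1: load  L1 | P0:S(83), P1:S(83) | bus: BusRd,Flush
[6] P0: load  L1 | P0:S(83), P1:S(83) | bus: none
[7] P0: load  L1 | P0:S(83), P1:S(83) | bus: none
[8] P1: load  L0 | P0:I, P1:E(90) | bus: BusRd
[9] P1: store L1 := 24 | P0:I, P1:M(24) | bus: BusUpgr
[10] P1: store L0 := 64 | P0:I, P1:M(64) | bus: none
[11] P1: load  L1 | P0:I, P1:M(24) | bus: none
[12] P0: store L1 := 8 | P0:M(8), P1:I | bus: BusRdX,Flush
[13] P0: load  L0 | P0:S(64), P1:S(64) | bus: BusRd,Flush
[14] P0: load  L1 | P0:M(8), P1:I | bus: none
[15] P1: store L1 := 2 | P0:I, P1:M(2) | bus: BusRdX,Flush
[16] P1: load  L1 | P0:I, P1:M(2) | bus: none
[17] P0: load  L1 | P0:S(2), P1:S(2) | bus: BusRd,Flush
[18] P0: load  L1 | P0:S(2), P1:S(2) | bus: none
[19] P0: store L1 := 14 | P0:M(14), P1:I | bus: BusUpgr
[20] P0: store L1 := 34 | P0:M(34), P1:I | bus: none
[21] P1: load  L1 | P0:S(34), P1:S(34) | bus: BusRd,Flush
[22] P1: load  L0 | P0:S(64), P1:S(64) | bus: none
[23] P0: load  L1 | P0:S(34), P1:S(34) | bus: none
[24] P1: load  L1 | P0:S(34), P1:S(34) | bus: none
[25] P1: store L1 := 66 | P0:I, P1:M(66) | bus: BusUpgr
[26] P1: store L0 := 84 | P0:I, P1:M(84) | bus: BusUpgr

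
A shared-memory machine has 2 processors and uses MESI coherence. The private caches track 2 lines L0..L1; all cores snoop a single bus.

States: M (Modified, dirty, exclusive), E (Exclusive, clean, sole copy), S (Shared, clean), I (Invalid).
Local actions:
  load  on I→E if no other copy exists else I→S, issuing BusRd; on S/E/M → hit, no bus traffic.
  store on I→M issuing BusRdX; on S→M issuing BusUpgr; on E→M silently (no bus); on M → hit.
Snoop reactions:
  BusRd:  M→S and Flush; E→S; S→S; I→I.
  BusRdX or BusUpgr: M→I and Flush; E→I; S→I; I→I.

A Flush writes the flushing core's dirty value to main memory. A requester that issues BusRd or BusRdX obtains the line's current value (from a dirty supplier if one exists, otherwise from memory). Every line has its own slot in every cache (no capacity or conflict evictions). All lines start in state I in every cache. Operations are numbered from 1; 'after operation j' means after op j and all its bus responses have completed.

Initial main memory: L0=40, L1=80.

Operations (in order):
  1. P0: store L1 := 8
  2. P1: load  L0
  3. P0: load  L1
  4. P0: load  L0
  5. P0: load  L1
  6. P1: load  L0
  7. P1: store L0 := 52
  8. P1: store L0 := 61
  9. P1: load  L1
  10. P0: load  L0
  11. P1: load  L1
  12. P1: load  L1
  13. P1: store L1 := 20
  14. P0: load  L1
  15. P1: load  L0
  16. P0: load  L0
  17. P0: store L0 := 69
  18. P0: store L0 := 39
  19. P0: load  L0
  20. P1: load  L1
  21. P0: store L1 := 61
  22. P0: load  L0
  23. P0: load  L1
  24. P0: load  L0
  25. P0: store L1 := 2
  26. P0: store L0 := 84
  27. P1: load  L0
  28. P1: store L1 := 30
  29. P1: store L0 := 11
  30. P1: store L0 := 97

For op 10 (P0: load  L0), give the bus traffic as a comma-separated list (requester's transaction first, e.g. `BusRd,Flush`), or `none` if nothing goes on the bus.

bus = BusRd,Flush

step 1: P0: store L1 := 8  ⟶  MI  (L1)  txn=BusRdX  M[L1]=80
step 2: P1: load  L0  ⟶  IE  (L0)  txn=BusRd  M[L0]=40
step 3: P0: load  L1  ⟶  MI  (L1)  txn=∅  M[L1]=80
step 4: P0: load  L0  ⟶  SS  (L0)  txn=BusRd  M[L0]=40
step 5: P0: load  L1  ⟶  MI  (L1)  txn=∅  M[L1]=80
step 6: P1: load  L0  ⟶  SS  (L0)  txn=∅  M[L0]=40
step 7: P1: store L0 := 52  ⟶  IM  (L0)  txn=BusUpgr  M[L0]=40
step 8: P1: store L0 := 61  ⟶  IM  (L0)  txn=∅  M[L0]=40
step 9: P1: load  L1  ⟶  SS  (L1)  txn=BusRd+Flush  M[L1]=8
step 10: P0: load  L0  ⟶  SS  (L0)  txn=BusRd+Flush  M[L0]=61
step 11: P1: load  L1  ⟶  SS  (L1)  txn=∅  M[L1]=8
step 12: P1: load  L1  ⟶  SS  (L1)  txn=∅  M[L1]=8
step 13: P1: store L1 := 20  ⟶  IM  (L1)  txn=BusUpgr  M[L1]=8
step 14: P0: load  L1  ⟶  SS  (L1)  txn=BusRd+Flush  M[L1]=20
step 15: P1: load  L0  ⟶  SS  (L0)  txn=∅  M[L0]=61
step 16: P0: load  L0  ⟶  SS  (L0)  txn=∅  M[L0]=61
step 17: P0: store L0 := 69  ⟶  MI  (L0)  txn=BusUpgr  M[L0]=61
step 18: P0: store L0 := 39  ⟶  MI  (L0)  txn=∅  M[L0]=61
step 19: P0: load  L0  ⟶  MI  (L0)  txn=∅  M[L0]=61
step 20: P1: load  L1  ⟶  SS  (L1)  txn=∅  M[L1]=20
step 21: P0: store L1 := 61  ⟶  MI  (L1)  txn=BusUpgr  M[L1]=20
step 22: P0: load  L0  ⟶  MI  (L0)  txn=∅  M[L0]=61
step 23: P0: load  L1  ⟶  MI  (L1)  txn=∅  M[L1]=20
step 24: P0: load  L0  ⟶  MI  (L0)  txn=∅  M[L0]=61
step 25: P0: store L1 := 2  ⟶  MI  (L1)  txn=∅  M[L1]=20
step 26: P0: store L0 := 84  ⟶  MI  (L0)  txn=∅  M[L0]=61
step 27: P1: load  L0  ⟶  SS  (L0)  txn=BusRd+Flush  M[L0]=84
step 28: P1: store L1 := 30  ⟶  IM  (L1)  txn=BusRdX+Flush  M[L1]=2
step 29: P1: store L0 := 11  ⟶  IM  (L0)  txn=BusUpgr  M[L0]=84
step 30: P1: store L0 := 97  ⟶  IM  (L0)  txn=∅  M[L0]=84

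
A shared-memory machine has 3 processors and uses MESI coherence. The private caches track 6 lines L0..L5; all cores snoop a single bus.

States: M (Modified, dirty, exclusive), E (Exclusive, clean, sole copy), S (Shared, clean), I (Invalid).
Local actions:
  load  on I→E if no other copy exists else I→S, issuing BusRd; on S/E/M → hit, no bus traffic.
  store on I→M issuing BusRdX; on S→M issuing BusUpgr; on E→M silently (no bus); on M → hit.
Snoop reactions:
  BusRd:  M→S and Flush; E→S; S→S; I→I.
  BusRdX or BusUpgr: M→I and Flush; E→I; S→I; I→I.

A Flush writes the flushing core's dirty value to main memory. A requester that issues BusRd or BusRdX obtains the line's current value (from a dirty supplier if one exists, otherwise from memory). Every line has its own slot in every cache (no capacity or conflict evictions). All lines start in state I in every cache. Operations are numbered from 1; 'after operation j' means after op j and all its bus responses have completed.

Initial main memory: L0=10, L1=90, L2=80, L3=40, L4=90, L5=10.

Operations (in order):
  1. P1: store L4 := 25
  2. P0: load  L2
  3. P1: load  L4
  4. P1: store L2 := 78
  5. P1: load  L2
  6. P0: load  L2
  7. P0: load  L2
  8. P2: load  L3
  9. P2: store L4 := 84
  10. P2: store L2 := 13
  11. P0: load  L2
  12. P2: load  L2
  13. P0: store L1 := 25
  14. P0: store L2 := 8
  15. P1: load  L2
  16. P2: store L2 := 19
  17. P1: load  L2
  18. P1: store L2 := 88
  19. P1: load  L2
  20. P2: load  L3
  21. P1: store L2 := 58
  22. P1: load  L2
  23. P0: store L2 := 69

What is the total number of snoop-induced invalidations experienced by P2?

1. P1: store L4 := 25  bus=[BusRdX]  L4: P0=I P1=M P2=I  mem[L4]=90
2. P0: load  L2  bus=[BusRd]  L2: P0=E P1=I P2=I  mem[L2]=80
3. P1: load  L4  bus=[-]  L4: P0=I P1=M P2=I  mem[L4]=90
4. P1: store L2 := 78  bus=[BusRdX]  L2: P0=I P1=M P2=I  mem[L2]=80
5. P1: load  L2  bus=[-]  L2: P0=I P1=M P2=I  mem[L2]=80
6. P0: load  L2  bus=[BusRd,Flush]  L2: P0=S P1=S P2=I  mem[L2]=78
7. P0: load  L2  bus=[-]  L2: P0=S P1=S P2=I  mem[L2]=78
8. P2: load  L3  bus=[BusRd]  L3: P0=I P1=I P2=E  mem[L3]=40
9. P2: store L4 := 84  bus=[BusRdX,Flush]  L4: P0=I P1=I P2=M  mem[L4]=25
10. P2: store L2 := 13  bus=[BusRdX]  L2: P0=I P1=I P2=M  mem[L2]=78
11. P0: load  L2  bus=[BusRd,Flush]  L2: P0=S P1=I P2=S  mem[L2]=13
12. P2: load  L2  bus=[-]  L2: P0=S P1=I P2=S  mem[L2]=13
13. P0: store L1 := 25  bus=[BusRdX]  L1: P0=M P1=I P2=I  mem[L1]=90
14. P0: store L2 := 8  bus=[BusUpgr]  L2: P0=M P1=I P2=I  mem[L2]=13
15. P1: load  L2  bus=[BusRd,Flush]  L2: P0=S P1=S P2=I  mem[L2]=8
16. P2: store L2 := 19  bus=[BusRdX]  L2: P0=I P1=I P2=M  mem[L2]=8
17. P1: load  L2  bus=[BusRd,Flush]  L2: P0=I P1=S P2=S  mem[L2]=19
18. P1: store L2 := 88  bus=[BusUpgr]  L2: P0=I P1=M P2=I  mem[L2]=19
19. P1: load  L2  bus=[-]  L2: P0=I P1=M P2=I  mem[L2]=19
20. P2: load  L3  bus=[-]  L3: P0=I P1=I P2=E  mem[L3]=40
21. P1: store L2 := 58  bus=[-]  L2: P0=I P1=M P2=I  mem[L2]=19
22. P1: load  L2  bus=[-]  L2: P0=I P1=M P2=I  mem[L2]=19
23. P0: store L2 := 69  bus=[BusRdX,Flush]  L2: P0=M P1=I P2=I  mem[L2]=58

invalidations = 2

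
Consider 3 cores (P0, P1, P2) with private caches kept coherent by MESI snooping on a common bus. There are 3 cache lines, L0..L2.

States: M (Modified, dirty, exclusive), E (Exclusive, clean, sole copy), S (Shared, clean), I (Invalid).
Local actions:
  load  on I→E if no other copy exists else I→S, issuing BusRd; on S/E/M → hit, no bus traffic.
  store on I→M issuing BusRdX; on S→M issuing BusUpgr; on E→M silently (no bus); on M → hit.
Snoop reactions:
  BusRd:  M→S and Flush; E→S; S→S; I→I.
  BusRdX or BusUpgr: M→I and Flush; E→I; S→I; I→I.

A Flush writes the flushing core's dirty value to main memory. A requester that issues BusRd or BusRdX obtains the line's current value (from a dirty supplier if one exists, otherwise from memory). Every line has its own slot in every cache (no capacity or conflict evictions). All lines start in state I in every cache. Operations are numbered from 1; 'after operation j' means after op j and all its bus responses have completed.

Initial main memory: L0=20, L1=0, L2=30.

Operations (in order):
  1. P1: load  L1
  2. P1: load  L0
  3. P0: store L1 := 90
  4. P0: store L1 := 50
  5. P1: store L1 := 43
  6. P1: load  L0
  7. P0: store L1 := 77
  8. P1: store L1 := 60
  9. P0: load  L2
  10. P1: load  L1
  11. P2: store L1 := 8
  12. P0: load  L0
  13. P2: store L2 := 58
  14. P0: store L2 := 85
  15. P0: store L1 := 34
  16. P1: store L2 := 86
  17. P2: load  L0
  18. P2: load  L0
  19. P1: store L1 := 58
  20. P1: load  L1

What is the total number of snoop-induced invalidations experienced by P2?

[1] P1: load  L1 | P0:I, P1:E(0), P2:I | bus: BusRd
[2] P1: load  L0 | P0:I, P1:E(20), P2:I | bus: BusRd
[3] P0: store L1 := 90 | P0:M(90), P1:I, P2:I | bus: BusRdX
[4] P0: store L1 := 50 | P0:M(50), P1:I, P2:I | bus: none
[5] P1: store L1 := 43 | P0:I, P1:M(43), P2:I | bus: BusRdX,Flush
[6] P1: load  L0 | P0:I, P1:E(20), P2:I | bus: none
[7] P0: store L1 := 77 | P0:M(77), P1:I, P2:I | bus: BusRdX,Flush
[8] P1: store L1 := 60 | P0:I, P1:M(60), P2:I | bus: BusRdX,Flush
[9] P0: load  L2 | P0:E(30), P1:I, P2:I | bus: BusRd
[10] P1: load  L1 | P0:I, P1:M(60), P2:I | bus: none
[11] P2: store L1 := 8 | P0:I, P1:I, P2:M(8) | bus: BusRdX,Flush
[12] P0: load  L0 | P0:S(20), P1:S(20), P2:I | bus: BusRd
[13] P2: store L2 := 58 | P0:I, P1:I, P2:M(58) | bus: BusRdX
[14] P0: store L2 := 85 | P0:M(85), P1:I, P2:I | bus: BusRdX,Flush
[15] P0: store L1 := 34 | P0:M(34), P1:I, P2:I | bus: BusRdX,Flush
[16] P1: store L2 := 86 | P0:I, P1:M(86), P2:I | bus: BusRdX,Flush
[17] P2: load  L0 | P0:S(20), P1:S(20), P2:S(20) | bus: BusRd
[18] P2: load  L0 | P0:S(20), P1:S(20), P2:S(20) | bus: none
[19] P1: store L1 := 58 | P0:I, P1:M(58), P2:I | bus: BusRdX,Flush
[20] P1: load  L1 | P0:I, P1:M(58), P2:I | bus: none

invalidations = 2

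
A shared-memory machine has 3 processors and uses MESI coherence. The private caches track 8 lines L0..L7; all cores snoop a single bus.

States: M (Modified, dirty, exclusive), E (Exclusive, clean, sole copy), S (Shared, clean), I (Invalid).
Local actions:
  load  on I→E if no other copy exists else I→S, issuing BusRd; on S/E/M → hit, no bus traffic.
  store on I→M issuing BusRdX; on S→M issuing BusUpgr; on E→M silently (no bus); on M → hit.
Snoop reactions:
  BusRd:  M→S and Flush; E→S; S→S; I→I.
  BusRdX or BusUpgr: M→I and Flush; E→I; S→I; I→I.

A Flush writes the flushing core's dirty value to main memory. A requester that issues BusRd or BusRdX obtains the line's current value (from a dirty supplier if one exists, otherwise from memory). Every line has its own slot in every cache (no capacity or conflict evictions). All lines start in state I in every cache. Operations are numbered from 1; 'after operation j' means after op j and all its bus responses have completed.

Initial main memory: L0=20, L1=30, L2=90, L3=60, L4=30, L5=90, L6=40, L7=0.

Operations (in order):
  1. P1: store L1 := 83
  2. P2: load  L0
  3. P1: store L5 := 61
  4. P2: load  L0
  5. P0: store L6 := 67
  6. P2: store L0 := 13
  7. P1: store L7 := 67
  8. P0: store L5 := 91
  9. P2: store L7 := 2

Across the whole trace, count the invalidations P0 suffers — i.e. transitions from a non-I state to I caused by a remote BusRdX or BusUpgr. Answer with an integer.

invalidations = 0

  op1 P1: store L1 := 83 → I/M/I on L1; bus BusRdX; mem=30
  op2 P2: load  L0 → I/I/E on L0; bus BusRd; mem=20
  op3 P1: store L5 := 61 → I/M/I on L5; bus BusRdX; mem=90
  op4 P2: load  L0 → I/I/E on L0; bus (none); mem=20
  op5 P0: store L6 := 67 → M/I/I on L6; bus BusRdX; mem=40
  op6 P2: store L0 := 13 → I/I/M on L0; bus (none); mem=20
  op7 P1: store L7 := 67 → I/M/I on L7; bus BusRdX; mem=0
  op8 P0: store L5 := 91 → M/I/I on L5; bus BusRdX Flush; mem=61
  op9 P2: store L7 := 2 → I/I/M on L7; bus BusRdX Flush; mem=67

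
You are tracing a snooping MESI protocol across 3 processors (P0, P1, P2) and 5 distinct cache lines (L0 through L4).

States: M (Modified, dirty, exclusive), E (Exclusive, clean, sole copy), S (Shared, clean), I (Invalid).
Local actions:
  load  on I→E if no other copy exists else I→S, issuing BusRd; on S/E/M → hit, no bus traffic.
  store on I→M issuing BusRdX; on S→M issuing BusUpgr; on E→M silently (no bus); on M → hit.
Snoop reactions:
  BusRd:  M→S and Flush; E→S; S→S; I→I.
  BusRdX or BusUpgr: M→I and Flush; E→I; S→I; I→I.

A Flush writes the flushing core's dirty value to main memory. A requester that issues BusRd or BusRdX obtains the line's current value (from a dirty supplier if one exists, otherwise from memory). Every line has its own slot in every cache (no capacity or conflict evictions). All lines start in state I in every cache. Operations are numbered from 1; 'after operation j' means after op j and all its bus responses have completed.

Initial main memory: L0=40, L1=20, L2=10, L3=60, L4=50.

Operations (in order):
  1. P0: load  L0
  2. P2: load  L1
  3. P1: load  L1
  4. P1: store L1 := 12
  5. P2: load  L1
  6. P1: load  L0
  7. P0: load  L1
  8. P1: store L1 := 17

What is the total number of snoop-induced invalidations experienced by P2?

invalidations = 2

[1] P0: load  L0 | P0:E(40), P1:I, P2:I | bus: BusRd
[2] P2: load  L1 | P0:I, P1:I, P2:E(20) | bus: BusRd
[3] P1: load  L1 | P0:I, P1:S(20), P2:S(20) | bus: BusRd
[4] P1: store L1 := 12 | P0:I, P1:M(12), P2:I | bus: BusUpgr
[5] P2: load  L1 | P0:I, P1:S(12), P2:S(12) | bus: BusRd,Flush
[6] P1: load  L0 | P0:S(40), P1:S(40), P2:I | bus: BusRd
[7] P0: load  L1 | P0:S(12), P1:S(12), P2:S(12) | bus: BusRd
[8] P1: store L1 := 17 | P0:I, P1:M(17), P2:I | bus: BusUpgr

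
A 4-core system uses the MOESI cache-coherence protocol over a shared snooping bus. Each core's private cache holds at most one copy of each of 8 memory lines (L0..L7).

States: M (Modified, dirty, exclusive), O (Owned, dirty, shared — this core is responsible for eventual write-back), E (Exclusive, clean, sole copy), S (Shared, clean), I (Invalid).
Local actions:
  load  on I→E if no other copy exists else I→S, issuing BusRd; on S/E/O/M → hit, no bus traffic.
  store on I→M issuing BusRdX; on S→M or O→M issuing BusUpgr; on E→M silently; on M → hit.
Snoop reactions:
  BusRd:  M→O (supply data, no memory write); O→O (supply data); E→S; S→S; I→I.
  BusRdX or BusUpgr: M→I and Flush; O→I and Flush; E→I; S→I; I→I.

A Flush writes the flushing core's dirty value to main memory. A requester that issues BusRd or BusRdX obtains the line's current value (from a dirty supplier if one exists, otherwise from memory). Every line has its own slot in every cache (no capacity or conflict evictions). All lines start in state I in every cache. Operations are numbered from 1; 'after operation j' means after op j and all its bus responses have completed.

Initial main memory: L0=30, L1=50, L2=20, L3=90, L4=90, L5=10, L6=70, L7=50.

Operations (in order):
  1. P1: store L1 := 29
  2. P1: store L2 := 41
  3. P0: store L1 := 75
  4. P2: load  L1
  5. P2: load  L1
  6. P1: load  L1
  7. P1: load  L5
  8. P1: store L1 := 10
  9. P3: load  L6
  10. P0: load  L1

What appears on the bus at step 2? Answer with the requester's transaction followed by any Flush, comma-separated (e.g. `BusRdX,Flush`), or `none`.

bus = BusRdX

1. P1: store L1 := 29  bus=[BusRdX]  L1: P0=I P1=M P2=I P3=I  mem[L1]=50
2. P1: store L2 := 41  bus=[BusRdX]  L2: P0=I P1=M P2=I P3=I  mem[L2]=20
3. P0: store L1 := 75  bus=[BusRdX,Flush]  L1: P0=M P1=I P2=I P3=I  mem[L1]=29
4. P2: load  L1  bus=[BusRd]  L1: P0=O P1=I P2=S P3=I  mem[L1]=29
5. P2: load  L1  bus=[-]  L1: P0=O P1=I P2=S P3=I  mem[L1]=29
6. P1: load  L1  bus=[BusRd]  L1: P0=O P1=S P2=S P3=I  mem[L1]=29
7. P1: load  L5  bus=[BusRd]  L5: P0=I P1=E P2=I P3=I  mem[L5]=10
8. P1: store L1 := 10  bus=[BusUpgr,Flush]  L1: P0=I P1=M P2=I P3=I  mem[L1]=75
9. P3: load  L6  bus=[BusRd]  L6: P0=I P1=I P2=I P3=E  mem[L6]=70
10. P0: load  L1  bus=[BusRd]  L1: P0=S P1=O P2=I P3=I  mem[L1]=75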